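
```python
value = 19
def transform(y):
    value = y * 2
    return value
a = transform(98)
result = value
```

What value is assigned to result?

Step 1: Global value = 19.
Step 2: transform(98) creates local value = 98 * 2 = 196.
Step 3: Global value unchanged because no global keyword. result = 19

The answer is 19.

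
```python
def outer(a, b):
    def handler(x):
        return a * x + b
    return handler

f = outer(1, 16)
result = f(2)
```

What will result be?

Step 1: outer(1, 16) captures a = 1, b = 16.
Step 2: f(2) computes 1 * 2 + 16 = 18.
Step 3: result = 18

The answer is 18.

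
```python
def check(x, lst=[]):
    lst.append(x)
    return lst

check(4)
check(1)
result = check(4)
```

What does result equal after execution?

Step 1: Mutable default argument gotcha! The list [] is created once.
Step 2: Each call appends to the SAME list: [4], [4, 1], [4, 1, 4].
Step 3: result = [4, 1, 4]

The answer is [4, 1, 4].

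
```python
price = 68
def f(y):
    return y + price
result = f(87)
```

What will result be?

Step 1: price = 68 is defined globally.
Step 2: f(87) uses parameter y = 87 and looks up price from global scope = 68.
Step 3: result = 87 + 68 = 155

The answer is 155.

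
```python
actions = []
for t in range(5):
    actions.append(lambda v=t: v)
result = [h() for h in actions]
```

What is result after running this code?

Step 1: Default arg v=t captures t at each iteration.
Step 2: Each lambda has its own default: 0, 1, ..., 4.
Step 3: result = [0, 1, 2, 3, 4]

The answer is [0, 1, 2, 3, 4].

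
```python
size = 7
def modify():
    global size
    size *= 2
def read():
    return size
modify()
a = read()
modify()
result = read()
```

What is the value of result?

Step 1: size = 7.
Step 2: First modify(): size = 7 * 2 = 14.
Step 3: Second modify(): size = 14 * 2 = 28.
Step 4: read() returns 28

The answer is 28.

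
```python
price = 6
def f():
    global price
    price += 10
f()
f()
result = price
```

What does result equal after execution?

Step 1: price = 6.
Step 2: First f(): price = 6 + 10 = 16.
Step 3: Second f(): price = 16 + 10 = 26. result = 26

The answer is 26.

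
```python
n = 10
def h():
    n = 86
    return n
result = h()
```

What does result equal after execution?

Step 1: Global n = 10.
Step 2: h() creates local n = 86, shadowing the global.
Step 3: Returns local n = 86. result = 86

The answer is 86.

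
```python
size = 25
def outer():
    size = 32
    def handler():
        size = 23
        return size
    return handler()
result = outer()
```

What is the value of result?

Step 1: Three scopes define size: global (25), outer (32), handler (23).
Step 2: handler() has its own local size = 23, which shadows both enclosing and global.
Step 3: result = 23 (local wins in LEGB)

The answer is 23.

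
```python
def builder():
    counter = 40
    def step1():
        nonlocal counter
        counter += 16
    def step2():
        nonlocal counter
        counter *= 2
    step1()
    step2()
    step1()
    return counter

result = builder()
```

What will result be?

Step 1: counter = 40.
Step 2: step1(): counter = 40 + 16 = 56.
Step 3: step2(): counter = 56 * 2 = 112.
Step 4: step1(): counter = 112 + 16 = 128. result = 128

The answer is 128.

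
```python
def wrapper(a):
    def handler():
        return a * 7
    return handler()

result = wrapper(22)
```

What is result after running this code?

Step 1: wrapper(22) binds parameter a = 22.
Step 2: handler() accesses a = 22 from enclosing scope.
Step 3: result = 22 * 7 = 154

The answer is 154.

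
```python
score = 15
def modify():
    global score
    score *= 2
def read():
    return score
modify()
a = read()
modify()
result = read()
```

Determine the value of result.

Step 1: score = 15.
Step 2: First modify(): score = 15 * 2 = 30.
Step 3: Second modify(): score = 30 * 2 = 60.
Step 4: read() returns 60

The answer is 60.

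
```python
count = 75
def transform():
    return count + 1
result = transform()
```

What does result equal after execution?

Step 1: count = 75 is defined globally.
Step 2: transform() looks up count from global scope = 75, then computes 75 + 1 = 76.
Step 3: result = 76

The answer is 76.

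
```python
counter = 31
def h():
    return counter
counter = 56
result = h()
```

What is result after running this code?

Step 1: counter is first set to 31, then reassigned to 56.
Step 2: h() is called after the reassignment, so it looks up the current global counter = 56.
Step 3: result = 56

The answer is 56.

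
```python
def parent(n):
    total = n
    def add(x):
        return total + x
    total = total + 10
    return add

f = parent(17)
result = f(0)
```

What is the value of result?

Step 1: parent(17) sets total = 17, then total = 17 + 10 = 27.
Step 2: Closures capture by reference, so add sees total = 27.
Step 3: f(0) returns 27 + 0 = 27

The answer is 27.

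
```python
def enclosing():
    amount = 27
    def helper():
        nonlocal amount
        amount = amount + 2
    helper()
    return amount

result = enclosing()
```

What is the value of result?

Step 1: enclosing() sets amount = 27.
Step 2: helper() uses nonlocal to modify amount in enclosing's scope: amount = 27 + 2 = 29.
Step 3: enclosing() returns the modified amount = 29

The answer is 29.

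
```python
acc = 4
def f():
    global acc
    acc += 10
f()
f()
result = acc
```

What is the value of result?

Step 1: acc = 4.
Step 2: First f(): acc = 4 + 10 = 14.
Step 3: Second f(): acc = 14 + 10 = 24. result = 24

The answer is 24.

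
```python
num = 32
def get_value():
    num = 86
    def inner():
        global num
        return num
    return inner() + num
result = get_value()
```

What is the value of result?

Step 1: Global num = 32. get_value() shadows with local num = 86.
Step 2: inner() uses global keyword, so inner() returns global num = 32.
Step 3: get_value() returns 32 + 86 = 118

The answer is 118.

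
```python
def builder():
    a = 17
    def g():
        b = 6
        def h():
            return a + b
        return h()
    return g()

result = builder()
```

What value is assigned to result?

Step 1: builder() defines a = 17. g() defines b = 6.
Step 2: h() accesses both from enclosing scopes: a = 17, b = 6.
Step 3: result = 17 + 6 = 23

The answer is 23.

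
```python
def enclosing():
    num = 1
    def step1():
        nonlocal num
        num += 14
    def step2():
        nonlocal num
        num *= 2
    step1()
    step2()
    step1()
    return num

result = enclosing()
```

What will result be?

Step 1: num = 1.
Step 2: step1(): num = 1 + 14 = 15.
Step 3: step2(): num = 15 * 2 = 30.
Step 4: step1(): num = 30 + 14 = 44. result = 44

The answer is 44.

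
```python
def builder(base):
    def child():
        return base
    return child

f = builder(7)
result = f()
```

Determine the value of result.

Step 1: builder(7) creates closure capturing base = 7.
Step 2: f() returns the captured base = 7.
Step 3: result = 7

The answer is 7.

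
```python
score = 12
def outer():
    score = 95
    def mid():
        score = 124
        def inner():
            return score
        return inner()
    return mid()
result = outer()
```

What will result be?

Step 1: Three levels of shadowing: global 12, outer 95, mid 124.
Step 2: inner() finds score = 124 in enclosing mid() scope.
Step 3: result = 124

The answer is 124.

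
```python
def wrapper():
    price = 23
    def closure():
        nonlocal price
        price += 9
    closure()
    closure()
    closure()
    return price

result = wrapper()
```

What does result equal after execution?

Step 1: price starts at 23.
Step 2: closure() is called 3 times, each adding 9.
Step 3: price = 23 + 9 * 3 = 50

The answer is 50.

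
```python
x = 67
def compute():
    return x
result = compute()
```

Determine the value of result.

Step 1: x = 67 is defined in the global scope.
Step 2: compute() looks up x. No local x exists, so Python checks the global scope via LEGB rule and finds x = 67.
Step 3: result = 67

The answer is 67.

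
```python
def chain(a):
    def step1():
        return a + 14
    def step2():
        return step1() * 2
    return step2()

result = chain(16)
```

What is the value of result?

Step 1: chain(16) captures a = 16.
Step 2: step2() calls step1() which returns 16 + 14 = 30.
Step 3: step2() returns 30 * 2 = 60

The answer is 60.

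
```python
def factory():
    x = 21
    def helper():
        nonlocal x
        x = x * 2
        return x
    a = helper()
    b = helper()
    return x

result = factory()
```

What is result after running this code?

Step 1: x starts at 21.
Step 2: First helper(): x = 21 * 2 = 42.
Step 3: Second helper(): x = 42 * 2 = 84.
Step 4: result = 84

The answer is 84.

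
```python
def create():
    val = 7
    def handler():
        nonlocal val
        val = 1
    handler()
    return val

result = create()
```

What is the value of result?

Step 1: create() sets val = 7.
Step 2: handler() uses nonlocal to reassign val = 1.
Step 3: result = 1

The answer is 1.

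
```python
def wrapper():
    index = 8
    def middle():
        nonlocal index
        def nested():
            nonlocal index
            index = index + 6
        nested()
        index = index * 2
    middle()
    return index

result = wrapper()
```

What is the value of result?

Step 1: index = 8.
Step 2: nested() adds 6: index = 8 + 6 = 14.
Step 3: middle() doubles: index = 14 * 2 = 28.
Step 4: result = 28

The answer is 28.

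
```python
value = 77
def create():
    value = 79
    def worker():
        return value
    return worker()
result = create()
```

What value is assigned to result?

Step 1: value = 77 globally, but create() defines value = 79 locally.
Step 2: worker() looks up value. Not in local scope, so checks enclosing scope (create) and finds value = 79.
Step 3: result = 79

The answer is 79.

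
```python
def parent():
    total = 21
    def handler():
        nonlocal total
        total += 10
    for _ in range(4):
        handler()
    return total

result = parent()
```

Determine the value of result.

Step 1: total = 21.
Step 2: handler() is called 4 times in a loop, each adding 10 via nonlocal.
Step 3: total = 21 + 10 * 4 = 61

The answer is 61.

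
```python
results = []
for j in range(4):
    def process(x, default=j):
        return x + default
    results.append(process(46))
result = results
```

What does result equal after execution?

Step 1: Default argument default=j is evaluated at function definition time.
Step 2: Each iteration creates process with default = current j value.
Step 3: process(46) returns 46 + default. results = [46, 47, 48, 49]

The answer is [46, 47, 48, 49].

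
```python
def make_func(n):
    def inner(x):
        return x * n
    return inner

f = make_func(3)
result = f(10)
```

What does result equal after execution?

Step 1: make_func(3) creates a closure capturing n = 3.
Step 2: f(10) computes 10 * 3 = 30.
Step 3: result = 30

The answer is 30.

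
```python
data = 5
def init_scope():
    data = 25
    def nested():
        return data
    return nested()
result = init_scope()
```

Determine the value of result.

Step 1: data = 5 globally, but init_scope() defines data = 25 locally.
Step 2: nested() looks up data. Not in local scope, so checks enclosing scope (init_scope) and finds data = 25.
Step 3: result = 25

The answer is 25.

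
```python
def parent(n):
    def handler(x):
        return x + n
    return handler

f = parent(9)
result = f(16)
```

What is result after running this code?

Step 1: parent(9) creates a closure that captures n = 9.
Step 2: f(16) calls the closure with x = 16, returning 16 + 9 = 25.
Step 3: result = 25

The answer is 25.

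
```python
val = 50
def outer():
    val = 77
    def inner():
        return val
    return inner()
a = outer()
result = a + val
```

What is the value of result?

Step 1: outer() has local val = 77. inner() reads from enclosing.
Step 2: outer() returns 77. Global val = 50 unchanged.
Step 3: result = 77 + 50 = 127

The answer is 127.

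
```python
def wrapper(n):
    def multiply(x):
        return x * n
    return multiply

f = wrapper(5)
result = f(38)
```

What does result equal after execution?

Step 1: wrapper(5) returns multiply closure with n = 5.
Step 2: f(38) computes 38 * 5 = 190.
Step 3: result = 190

The answer is 190.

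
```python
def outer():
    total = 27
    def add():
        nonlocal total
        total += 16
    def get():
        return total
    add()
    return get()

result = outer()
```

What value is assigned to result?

Step 1: total = 27. add() modifies it via nonlocal, get() reads it.
Step 2: add() makes total = 27 + 16 = 43.
Step 3: get() returns 43. result = 43

The answer is 43.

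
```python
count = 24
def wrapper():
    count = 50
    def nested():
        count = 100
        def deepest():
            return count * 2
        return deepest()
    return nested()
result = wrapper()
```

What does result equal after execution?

Step 1: deepest() looks up count through LEGB: not local, finds count = 100 in enclosing nested().
Step 2: Returns 100 * 2 = 200.
Step 3: result = 200

The answer is 200.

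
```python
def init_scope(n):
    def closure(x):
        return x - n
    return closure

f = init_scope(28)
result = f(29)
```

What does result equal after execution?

Step 1: init_scope(28) creates a closure capturing n = 28.
Step 2: f(29) computes 29 - 28 = 1.
Step 3: result = 1

The answer is 1.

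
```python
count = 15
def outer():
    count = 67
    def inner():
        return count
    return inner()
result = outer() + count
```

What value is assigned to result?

Step 1: Global count = 15. outer() shadows with count = 67.
Step 2: inner() returns enclosing count = 67. outer() = 67.
Step 3: result = 67 + global count (15) = 82

The answer is 82.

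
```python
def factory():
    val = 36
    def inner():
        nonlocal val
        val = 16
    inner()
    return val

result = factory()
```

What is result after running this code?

Step 1: factory() sets val = 36.
Step 2: inner() uses nonlocal to reassign val = 16.
Step 3: result = 16

The answer is 16.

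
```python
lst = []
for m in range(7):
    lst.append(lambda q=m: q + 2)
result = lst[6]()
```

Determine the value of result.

Step 1: Default argument q=m captures m's value at definition time.
Step 2: lst[6] was defined when m = 6, so q defaults to 6.
Step 3: result = 6 + 2 = 8 (default arg fixes the late binding issue)

The answer is 8.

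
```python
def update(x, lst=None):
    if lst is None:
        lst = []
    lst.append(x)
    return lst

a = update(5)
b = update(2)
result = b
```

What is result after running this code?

Step 1: None default with guard creates a NEW list each call.
Step 2: a = [5] (fresh list). b = [2] (another fresh list).
Step 3: result = [2] (this is the fix for mutable default)

The answer is [2].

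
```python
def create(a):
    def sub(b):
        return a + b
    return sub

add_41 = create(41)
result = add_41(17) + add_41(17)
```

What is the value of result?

Step 1: add_41 captures a = 41.
Step 2: add_41(17) = 41 + 17 = 58, called twice.
Step 3: result = 58 + 58 = 116

The answer is 116.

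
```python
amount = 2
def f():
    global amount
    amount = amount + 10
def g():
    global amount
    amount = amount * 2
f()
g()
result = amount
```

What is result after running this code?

Step 1: amount = 2.
Step 2: f() adds 10: amount = 2 + 10 = 12.
Step 3: g() doubles: amount = 12 * 2 = 24.
Step 4: result = 24

The answer is 24.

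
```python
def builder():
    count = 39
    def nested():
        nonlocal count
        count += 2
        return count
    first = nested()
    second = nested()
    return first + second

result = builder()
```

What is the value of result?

Step 1: count starts at 39.
Step 2: First call: count = 39 + 2 = 41, returns 41.
Step 3: Second call: count = 41 + 2 = 43, returns 43.
Step 4: result = 41 + 43 = 84

The answer is 84.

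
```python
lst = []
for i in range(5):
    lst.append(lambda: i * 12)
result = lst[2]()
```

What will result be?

Step 1: All lambdas reference the same variable i (late binding).
Step 2: After the loop, i = 4. Every lambda returns i * 12.
Step 3: lst[2]() = 4 * 12 = 48

The answer is 48.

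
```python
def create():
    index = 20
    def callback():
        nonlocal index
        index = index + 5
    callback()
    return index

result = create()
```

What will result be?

Step 1: create() sets index = 20.
Step 2: callback() uses nonlocal to modify index in create's scope: index = 20 + 5 = 25.
Step 3: create() returns the modified index = 25

The answer is 25.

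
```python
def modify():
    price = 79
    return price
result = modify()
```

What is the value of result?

Step 1: modify() defines price = 79 in its local scope.
Step 2: return price finds the local variable price = 79.
Step 3: result = 79

The answer is 79.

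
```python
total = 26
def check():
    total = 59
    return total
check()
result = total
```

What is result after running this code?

Step 1: total = 26 globally.
Step 2: check() creates a LOCAL total = 59 (no global keyword!).
Step 3: The global total is unchanged. result = 26

The answer is 26.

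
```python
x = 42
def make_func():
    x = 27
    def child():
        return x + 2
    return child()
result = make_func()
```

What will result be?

Step 1: make_func() shadows global x with x = 27.
Step 2: child() finds x = 27 in enclosing scope, computes 27 + 2 = 29.
Step 3: result = 29

The answer is 29.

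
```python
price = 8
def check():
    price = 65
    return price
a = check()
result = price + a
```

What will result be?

Step 1: Global price = 8. check() returns local price = 65.
Step 2: a = 65. Global price still = 8.
Step 3: result = 8 + 65 = 73

The answer is 73.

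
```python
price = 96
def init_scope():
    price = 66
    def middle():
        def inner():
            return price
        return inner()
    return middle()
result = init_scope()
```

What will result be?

Step 1: init_scope() defines price = 66. middle() and inner() have no local price.
Step 2: inner() checks local (none), enclosing middle() (none), enclosing init_scope() and finds price = 66.
Step 3: result = 66

The answer is 66.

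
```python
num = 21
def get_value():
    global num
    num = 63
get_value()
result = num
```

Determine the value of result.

Step 1: num = 21 globally.
Step 2: get_value() declares global num and sets it to 63.
Step 3: After get_value(), global num = 63. result = 63

The answer is 63.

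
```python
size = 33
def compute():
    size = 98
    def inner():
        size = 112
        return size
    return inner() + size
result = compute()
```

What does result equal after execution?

Step 1: compute() has local size = 98. inner() has local size = 112.
Step 2: inner() returns its local size = 112.
Step 3: compute() returns 112 + its own size (98) = 210

The answer is 210.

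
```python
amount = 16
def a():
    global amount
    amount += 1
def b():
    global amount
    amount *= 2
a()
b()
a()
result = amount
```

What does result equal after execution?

Step 1: amount = 16.
Step 2: a(): amount = 16 + 1 = 17.
Step 3: b(): amount = 17 * 2 = 34.
Step 4: a(): amount = 34 + 1 = 35

The answer is 35.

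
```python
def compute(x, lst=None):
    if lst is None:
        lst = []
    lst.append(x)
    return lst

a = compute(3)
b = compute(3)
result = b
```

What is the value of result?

Step 1: None default with guard creates a NEW list each call.
Step 2: a = [3] (fresh list). b = [3] (another fresh list).
Step 3: result = [3] (this is the fix for mutable default)

The answer is [3].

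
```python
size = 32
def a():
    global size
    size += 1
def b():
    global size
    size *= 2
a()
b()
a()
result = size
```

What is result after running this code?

Step 1: size = 32.
Step 2: a(): size = 32 + 1 = 33.
Step 3: b(): size = 33 * 2 = 66.
Step 4: a(): size = 66 + 1 = 67

The answer is 67.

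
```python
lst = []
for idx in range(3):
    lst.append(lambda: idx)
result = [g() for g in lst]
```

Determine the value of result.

Step 1: All 3 lambdas share the same variable idx.
Step 2: After the loop, idx = 2.
Step 3: Each call returns 2. result = [2, 2, 2]

The answer is [2, 2, 2].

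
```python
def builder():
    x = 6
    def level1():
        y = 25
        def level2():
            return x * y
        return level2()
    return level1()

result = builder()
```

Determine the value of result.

Step 1: x = 6 in builder. y = 25 in level1.
Step 2: level2() reads x = 6 and y = 25 from enclosing scopes.
Step 3: result = 6 * 25 = 150

The answer is 150.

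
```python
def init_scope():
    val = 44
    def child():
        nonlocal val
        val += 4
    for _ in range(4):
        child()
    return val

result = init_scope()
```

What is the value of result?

Step 1: val = 44.
Step 2: child() is called 4 times in a loop, each adding 4 via nonlocal.
Step 3: val = 44 + 4 * 4 = 60

The answer is 60.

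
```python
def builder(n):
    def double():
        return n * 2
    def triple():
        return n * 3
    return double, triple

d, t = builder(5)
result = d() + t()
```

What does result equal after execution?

Step 1: Both closures capture the same n = 5.
Step 2: d() = 5 * 2 = 10, t() = 5 * 3 = 15.
Step 3: result = 10 + 15 = 25

The answer is 25.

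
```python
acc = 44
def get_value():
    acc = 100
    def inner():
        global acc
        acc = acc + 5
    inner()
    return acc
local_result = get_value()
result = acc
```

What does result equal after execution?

Step 1: Global acc = 44. get_value() creates local acc = 100.
Step 2: inner() declares global acc and adds 5: global acc = 44 + 5 = 49.
Step 3: get_value() returns its local acc = 100 (unaffected by inner).
Step 4: result = global acc = 49

The answer is 49.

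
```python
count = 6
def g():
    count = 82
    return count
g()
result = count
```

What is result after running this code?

Step 1: count = 6 globally.
Step 2: g() creates a LOCAL count = 82 (no global keyword!).
Step 3: The global count is unchanged. result = 6

The answer is 6.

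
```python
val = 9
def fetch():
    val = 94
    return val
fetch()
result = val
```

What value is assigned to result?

Step 1: val = 9 globally.
Step 2: fetch() creates a LOCAL val = 94 (no global keyword!).
Step 3: The global val is unchanged. result = 9

The answer is 9.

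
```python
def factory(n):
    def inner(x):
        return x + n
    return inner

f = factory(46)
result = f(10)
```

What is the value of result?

Step 1: factory(46) creates a closure that captures n = 46.
Step 2: f(10) calls the closure with x = 10, returning 10 + 46 = 56.
Step 3: result = 56

The answer is 56.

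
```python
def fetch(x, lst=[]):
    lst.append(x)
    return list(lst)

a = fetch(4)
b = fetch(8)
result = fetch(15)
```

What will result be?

Step 1: Default list is shared. list() creates copies for return values.
Step 2: Internal list grows: [4] -> [4, 8] -> [4, 8, 15].
Step 3: result = [4, 8, 15]

The answer is [4, 8, 15].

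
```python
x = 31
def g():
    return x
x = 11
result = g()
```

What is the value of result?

Step 1: x is first set to 31, then reassigned to 11.
Step 2: g() is called after the reassignment, so it looks up the current global x = 11.
Step 3: result = 11

The answer is 11.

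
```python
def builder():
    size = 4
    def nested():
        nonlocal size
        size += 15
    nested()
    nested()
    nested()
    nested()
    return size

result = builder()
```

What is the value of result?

Step 1: size starts at 4.
Step 2: nested() is called 4 times, each adding 15.
Step 3: size = 4 + 15 * 4 = 64

The answer is 64.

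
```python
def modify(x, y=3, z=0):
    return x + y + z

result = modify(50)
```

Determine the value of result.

Step 1: modify(50) uses defaults y = 3, z = 0.
Step 2: Returns 50 + 3 + 0 = 53.
Step 3: result = 53

The answer is 53.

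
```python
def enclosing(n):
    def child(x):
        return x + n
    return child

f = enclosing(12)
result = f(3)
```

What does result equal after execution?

Step 1: enclosing(12) creates a closure that captures n = 12.
Step 2: f(3) calls the closure with x = 3, returning 3 + 12 = 15.
Step 3: result = 15

The answer is 15.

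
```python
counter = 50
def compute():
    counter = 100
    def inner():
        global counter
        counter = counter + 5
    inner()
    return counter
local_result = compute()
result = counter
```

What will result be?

Step 1: Global counter = 50. compute() creates local counter = 100.
Step 2: inner() declares global counter and adds 5: global counter = 50 + 5 = 55.
Step 3: compute() returns its local counter = 100 (unaffected by inner).
Step 4: result = global counter = 55

The answer is 55.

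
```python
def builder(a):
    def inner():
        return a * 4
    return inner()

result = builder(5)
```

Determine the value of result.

Step 1: builder(5) binds parameter a = 5.
Step 2: inner() accesses a = 5 from enclosing scope.
Step 3: result = 5 * 4 = 20

The answer is 20.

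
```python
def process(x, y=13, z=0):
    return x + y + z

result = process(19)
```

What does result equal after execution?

Step 1: process(19) uses defaults y = 13, z = 0.
Step 2: Returns 19 + 13 + 0 = 32.
Step 3: result = 32

The answer is 32.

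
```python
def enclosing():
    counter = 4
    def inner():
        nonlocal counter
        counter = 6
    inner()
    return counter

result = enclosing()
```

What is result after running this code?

Step 1: enclosing() sets counter = 4.
Step 2: inner() uses nonlocal to reassign counter = 6.
Step 3: result = 6

The answer is 6.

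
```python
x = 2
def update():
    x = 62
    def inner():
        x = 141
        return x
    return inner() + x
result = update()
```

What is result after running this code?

Step 1: update() has local x = 62. inner() has local x = 141.
Step 2: inner() returns its local x = 141.
Step 3: update() returns 141 + its own x (62) = 203

The answer is 203.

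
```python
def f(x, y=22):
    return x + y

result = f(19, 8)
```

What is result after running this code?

Step 1: f(19, 8) overrides default y with 8.
Step 2: Returns 19 + 8 = 27.
Step 3: result = 27

The answer is 27.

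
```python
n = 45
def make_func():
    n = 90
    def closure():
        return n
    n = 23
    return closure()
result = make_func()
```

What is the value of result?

Step 1: make_func() sets n = 90, then later n = 23.
Step 2: closure() is called after n is reassigned to 23. Closures capture variables by reference, not by value.
Step 3: result = 23

The answer is 23.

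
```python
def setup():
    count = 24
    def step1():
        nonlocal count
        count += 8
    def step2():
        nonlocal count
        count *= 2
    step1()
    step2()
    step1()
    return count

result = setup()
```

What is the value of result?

Step 1: count = 24.
Step 2: step1(): count = 24 + 8 = 32.
Step 3: step2(): count = 32 * 2 = 64.
Step 4: step1(): count = 64 + 8 = 72. result = 72

The answer is 72.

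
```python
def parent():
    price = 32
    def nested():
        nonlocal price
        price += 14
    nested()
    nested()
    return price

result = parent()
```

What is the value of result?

Step 1: price starts at 32.
Step 2: nested() is called 2 times, each adding 14.
Step 3: price = 32 + 14 * 2 = 60

The answer is 60.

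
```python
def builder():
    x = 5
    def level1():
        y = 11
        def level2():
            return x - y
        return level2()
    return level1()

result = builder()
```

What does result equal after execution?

Step 1: x = 5 in builder. y = 11 in level1.
Step 2: level2() reads x = 5 and y = 11 from enclosing scopes.
Step 3: result = 5 - 11 = -6

The answer is -6.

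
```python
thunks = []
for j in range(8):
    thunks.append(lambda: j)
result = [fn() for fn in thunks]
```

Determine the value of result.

Step 1: All 8 lambdas share the same variable j.
Step 2: After the loop, j = 7.
Step 3: Each call returns 7. result = [7, 7, 7, 7, 7, 7, 7, 7]

The answer is [7, 7, 7, 7, 7, 7, 7, 7].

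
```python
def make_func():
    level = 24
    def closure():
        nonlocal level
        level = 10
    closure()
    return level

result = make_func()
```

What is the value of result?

Step 1: make_func() sets level = 24.
Step 2: closure() uses nonlocal to reassign level = 10.
Step 3: result = 10

The answer is 10.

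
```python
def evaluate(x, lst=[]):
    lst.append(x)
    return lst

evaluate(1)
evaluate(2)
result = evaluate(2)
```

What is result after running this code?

Step 1: Mutable default argument gotcha! The list [] is created once.
Step 2: Each call appends to the SAME list: [1], [1, 2], [1, 2, 2].
Step 3: result = [1, 2, 2]

The answer is [1, 2, 2].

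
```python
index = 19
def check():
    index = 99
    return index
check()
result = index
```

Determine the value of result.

Step 1: index = 19 globally.
Step 2: check() creates a LOCAL index = 99 (no global keyword!).
Step 3: The global index is unchanged. result = 19

The answer is 19.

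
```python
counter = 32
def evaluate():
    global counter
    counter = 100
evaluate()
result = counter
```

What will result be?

Step 1: counter = 32 globally.
Step 2: evaluate() declares global counter and sets it to 100.
Step 3: After evaluate(), global counter = 100. result = 100

The answer is 100.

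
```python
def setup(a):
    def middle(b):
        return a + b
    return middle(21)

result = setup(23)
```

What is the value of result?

Step 1: setup(23) passes a = 23.
Step 2: middle(21) has b = 21, reads a = 23 from enclosing.
Step 3: result = 23 + 21 = 44

The answer is 44.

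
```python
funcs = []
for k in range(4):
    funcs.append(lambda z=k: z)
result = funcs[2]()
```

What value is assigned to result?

Step 1: Default argument z=k captures k's value at each iteration.
Step 2: funcs[2] captured z = 2 when k was 2.
Step 3: result = 2

The answer is 2.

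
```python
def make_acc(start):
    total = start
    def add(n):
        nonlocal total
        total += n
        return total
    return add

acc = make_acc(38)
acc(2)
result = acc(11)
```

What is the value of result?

Step 1: make_acc(38) creates closure with total = 38.
Step 2: First acc(2): total = 38 + 2 = 40.
Step 3: Second acc(11): total = 40 + 11 = 51. result = 51

The answer is 51.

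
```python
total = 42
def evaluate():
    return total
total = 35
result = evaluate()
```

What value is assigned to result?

Step 1: total is first set to 42, then reassigned to 35.
Step 2: evaluate() is called after the reassignment, so it looks up the current global total = 35.
Step 3: result = 35

The answer is 35.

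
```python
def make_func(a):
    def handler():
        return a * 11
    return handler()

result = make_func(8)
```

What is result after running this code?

Step 1: make_func(8) binds parameter a = 8.
Step 2: handler() accesses a = 8 from enclosing scope.
Step 3: result = 8 * 11 = 88

The answer is 88.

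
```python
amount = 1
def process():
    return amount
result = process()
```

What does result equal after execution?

Step 1: amount = 1 is defined in the global scope.
Step 2: process() looks up amount. No local amount exists, so Python checks the global scope via LEGB rule and finds amount = 1.
Step 3: result = 1

The answer is 1.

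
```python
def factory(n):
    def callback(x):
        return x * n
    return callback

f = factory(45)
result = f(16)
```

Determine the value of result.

Step 1: factory(45) creates a closure capturing n = 45.
Step 2: f(16) computes 16 * 45 = 720.
Step 3: result = 720

The answer is 720.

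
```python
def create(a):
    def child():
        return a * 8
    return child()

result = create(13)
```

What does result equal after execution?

Step 1: create(13) binds parameter a = 13.
Step 2: child() accesses a = 13 from enclosing scope.
Step 3: result = 13 * 8 = 104

The answer is 104.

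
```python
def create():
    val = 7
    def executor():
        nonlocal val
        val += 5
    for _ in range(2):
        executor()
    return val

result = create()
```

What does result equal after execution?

Step 1: val = 7.
Step 2: executor() is called 2 times in a loop, each adding 5 via nonlocal.
Step 3: val = 7 + 5 * 2 = 17

The answer is 17.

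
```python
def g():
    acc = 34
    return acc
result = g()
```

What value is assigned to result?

Step 1: g() defines acc = 34 in its local scope.
Step 2: return acc finds the local variable acc = 34.
Step 3: result = 34

The answer is 34.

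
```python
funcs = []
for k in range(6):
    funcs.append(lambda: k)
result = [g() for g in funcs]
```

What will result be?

Step 1: All 6 lambdas share the same variable k.
Step 2: After the loop, k = 5.
Step 3: Each call returns 5. result = [5, 5, 5, 5, 5, 5]

The answer is [5, 5, 5, 5, 5, 5].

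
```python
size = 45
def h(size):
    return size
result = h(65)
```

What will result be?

Step 1: Global size = 45.
Step 2: h(65) takes parameter size = 65, which shadows the global.
Step 3: result = 65

The answer is 65.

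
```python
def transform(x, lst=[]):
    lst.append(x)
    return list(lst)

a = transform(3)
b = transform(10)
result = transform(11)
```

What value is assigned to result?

Step 1: Default list is shared. list() creates copies for return values.
Step 2: Internal list grows: [3] -> [3, 10] -> [3, 10, 11].
Step 3: result = [3, 10, 11]

The answer is [3, 10, 11].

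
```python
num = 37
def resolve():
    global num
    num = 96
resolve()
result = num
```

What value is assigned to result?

Step 1: num = 37 globally.
Step 2: resolve() declares global num and sets it to 96.
Step 3: After resolve(), global num = 96. result = 96

The answer is 96.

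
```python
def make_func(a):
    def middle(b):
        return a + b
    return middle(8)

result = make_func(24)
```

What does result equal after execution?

Step 1: make_func(24) passes a = 24.
Step 2: middle(8) has b = 8, reads a = 24 from enclosing.
Step 3: result = 24 + 8 = 32

The answer is 32.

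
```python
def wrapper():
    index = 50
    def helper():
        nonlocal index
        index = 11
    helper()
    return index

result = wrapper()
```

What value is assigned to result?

Step 1: wrapper() sets index = 50.
Step 2: helper() uses nonlocal to reassign index = 11.
Step 3: result = 11

The answer is 11.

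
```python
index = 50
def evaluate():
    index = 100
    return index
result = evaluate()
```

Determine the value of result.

Step 1: Global index = 50.
Step 2: evaluate() creates local index = 100, shadowing the global.
Step 3: Returns local index = 100. result = 100

The answer is 100.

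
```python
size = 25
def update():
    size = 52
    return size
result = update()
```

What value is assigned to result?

Step 1: Global size = 25.
Step 2: update() creates local size = 52, shadowing the global.
Step 3: Returns local size = 52. result = 52

The answer is 52.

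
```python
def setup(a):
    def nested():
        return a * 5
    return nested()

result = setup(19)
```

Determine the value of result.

Step 1: setup(19) binds parameter a = 19.
Step 2: nested() accesses a = 19 from enclosing scope.
Step 3: result = 19 * 5 = 95

The answer is 95.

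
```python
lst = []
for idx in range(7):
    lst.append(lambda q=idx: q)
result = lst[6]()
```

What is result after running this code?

Step 1: Default argument q=idx captures idx's value at each iteration.
Step 2: lst[6] captured q = 6 when idx was 6.
Step 3: result = 6

The answer is 6.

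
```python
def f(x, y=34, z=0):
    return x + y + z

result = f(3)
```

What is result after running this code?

Step 1: f(3) uses defaults y = 34, z = 0.
Step 2: Returns 3 + 34 + 0 = 37.
Step 3: result = 37

The answer is 37.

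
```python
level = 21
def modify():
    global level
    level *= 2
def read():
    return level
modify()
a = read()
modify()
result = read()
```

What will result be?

Step 1: level = 21.
Step 2: First modify(): level = 21 * 2 = 42.
Step 3: Second modify(): level = 42 * 2 = 84.
Step 4: read() returns 84

The answer is 84.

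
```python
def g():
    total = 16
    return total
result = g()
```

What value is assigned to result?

Step 1: g() defines total = 16 in its local scope.
Step 2: return total finds the local variable total = 16.
Step 3: result = 16

The answer is 16.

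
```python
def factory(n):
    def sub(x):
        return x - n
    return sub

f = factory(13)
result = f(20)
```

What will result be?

Step 1: factory(13) creates a closure capturing n = 13.
Step 2: f(20) computes 20 - 13 = 7.
Step 3: result = 7

The answer is 7.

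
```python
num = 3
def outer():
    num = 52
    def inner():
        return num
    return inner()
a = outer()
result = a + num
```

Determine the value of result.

Step 1: outer() has local num = 52. inner() reads from enclosing.
Step 2: outer() returns 52. Global num = 3 unchanged.
Step 3: result = 52 + 3 = 55

The answer is 55.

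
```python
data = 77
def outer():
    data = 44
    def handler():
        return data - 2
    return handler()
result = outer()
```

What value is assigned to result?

Step 1: outer() shadows global data with data = 44.
Step 2: handler() finds data = 44 in enclosing scope, computes 44 - 2 = 42.
Step 3: result = 42

The answer is 42.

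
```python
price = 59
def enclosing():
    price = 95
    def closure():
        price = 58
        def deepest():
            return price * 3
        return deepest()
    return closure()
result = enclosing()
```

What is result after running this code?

Step 1: deepest() looks up price through LEGB: not local, finds price = 58 in enclosing closure().
Step 2: Returns 58 * 3 = 174.
Step 3: result = 174

The answer is 174.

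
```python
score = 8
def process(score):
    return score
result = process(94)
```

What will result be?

Step 1: Global score = 8.
Step 2: process(94) takes parameter score = 94, which shadows the global.
Step 3: result = 94

The answer is 94.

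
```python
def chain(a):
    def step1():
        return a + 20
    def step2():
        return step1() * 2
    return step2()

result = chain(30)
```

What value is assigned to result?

Step 1: chain(30) captures a = 30.
Step 2: step2() calls step1() which returns 30 + 20 = 50.
Step 3: step2() returns 50 * 2 = 100

The answer is 100.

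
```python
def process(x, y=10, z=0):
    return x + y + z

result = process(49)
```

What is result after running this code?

Step 1: process(49) uses defaults y = 10, z = 0.
Step 2: Returns 49 + 10 + 0 = 59.
Step 3: result = 59

The answer is 59.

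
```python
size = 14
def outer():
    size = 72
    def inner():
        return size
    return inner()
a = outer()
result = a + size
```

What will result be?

Step 1: outer() has local size = 72. inner() reads from enclosing.
Step 2: outer() returns 72. Global size = 14 unchanged.
Step 3: result = 72 + 14 = 86

The answer is 86.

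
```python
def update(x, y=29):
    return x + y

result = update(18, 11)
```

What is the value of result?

Step 1: update(18, 11) overrides default y with 11.
Step 2: Returns 18 + 11 = 29.
Step 3: result = 29

The answer is 29.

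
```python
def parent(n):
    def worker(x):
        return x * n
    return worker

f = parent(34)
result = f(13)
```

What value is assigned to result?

Step 1: parent(34) creates a closure capturing n = 34.
Step 2: f(13) computes 13 * 34 = 442.
Step 3: result = 442

The answer is 442.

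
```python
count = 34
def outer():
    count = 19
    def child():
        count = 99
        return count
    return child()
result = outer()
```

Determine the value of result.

Step 1: Three scopes define count: global (34), outer (19), child (99).
Step 2: child() has its own local count = 99, which shadows both enclosing and global.
Step 3: result = 99 (local wins in LEGB)

The answer is 99.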